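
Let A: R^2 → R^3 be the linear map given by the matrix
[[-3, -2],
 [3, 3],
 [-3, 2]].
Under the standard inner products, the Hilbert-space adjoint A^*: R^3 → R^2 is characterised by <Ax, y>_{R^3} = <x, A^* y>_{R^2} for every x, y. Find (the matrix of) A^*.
A^* = A^T =
[[-3, 3, -3],
 [-2, 3, 2]]

For real matrices with standard dot products, the defining identity <Ax, y> = <x, A^* y> gives (Ax)^T y = x^T (A^*) y, i.e. x^T A^T y = x^T (A^*) y. Since this holds for all x, y, we must have A^* = A^T. Therefore
A^* =
[[-3, 3, -3],
 [-2, 3, 2]].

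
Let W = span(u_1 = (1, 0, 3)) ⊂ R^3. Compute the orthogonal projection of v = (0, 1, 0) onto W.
proj_W(v) = (0, 0, 0)

Set up U = [u_1 | ... | u_1] ∈ R^(3×1). The projector onto W = col(U) is P = U (U^T U)^(-1) U^T.
Compute U^T U =
  [10],
and U^T v = (0).
Solve U^T U · c = U^T v for the coefficients: c = (0). The projection is proj_W(v) = U c.
Check: (v - proj_W(v)) · u_1 = 0  (should be 0).
Result: proj_W(v) = (0, 0, 0).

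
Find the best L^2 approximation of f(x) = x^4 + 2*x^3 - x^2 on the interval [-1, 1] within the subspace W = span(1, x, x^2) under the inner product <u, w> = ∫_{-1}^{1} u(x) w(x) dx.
g(x) = -x^2/7 + 6*x/5 - 3/35

The best approximation g ∈ W is the orthogonal projection of f onto W. Writing g = a_0 + a_1 x + a_2 x^2, the coefficients solve the normal equations G · a = b where
  G_{ij} = <φ_i, φ_j> and b_i = <f, φ_i>, with φ_0 = 1, φ_1 = x, φ_2 = x^2.
G =
  [2, 0, 2/3]
  [0, 2/3, 0]
  [2/3, 0, 2/5],
b = (-4/15, 4/5, -4/35).
Solving gives a_0 = -3/35, a_1 = 6/5, a_2 = -1/7, so
  g(x) = -x^2/7 + 6*x/5 - 3/35.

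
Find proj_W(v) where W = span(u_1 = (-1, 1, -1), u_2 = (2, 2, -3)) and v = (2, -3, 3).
proj_W(v) = (85/42, -121/42, 65/21)

Set up U = [u_1 | ... | u_2] ∈ R^(3×2). The projector onto W = col(U) is P = U (U^T U)^(-1) U^T.
Compute U^T U =
  [3, 3]
  [3, 17],
and U^T v = (-8, -11).
Solve U^T U · c = U^T v for the coefficients: c = (-103/42, -3/14). The projection is proj_W(v) = U c.
Check: (v - proj_W(v)) · u_1 = 0  (should be 0).
Check: (v - proj_W(v)) · u_2 = 0  (should be 0).
Result: proj_W(v) = (85/42, -121/42, 65/21).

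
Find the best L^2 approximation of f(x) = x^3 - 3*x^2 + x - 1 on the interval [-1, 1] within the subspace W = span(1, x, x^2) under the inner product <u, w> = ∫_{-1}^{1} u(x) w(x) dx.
g(x) = -3*x^2 + 8*x/5 - 1

The best approximation g ∈ W is the orthogonal projection of f onto W. Writing g = a_0 + a_1 x + a_2 x^2, the coefficients solve the normal equations G · a = b where
  G_{ij} = <φ_i, φ_j> and b_i = <f, φ_i>, with φ_0 = 1, φ_1 = x, φ_2 = x^2.
G =
  [2, 0, 2/3]
  [0, 2/3, 0]
  [2/3, 0, 2/5],
b = (-4, 16/15, -28/15).
Solving gives a_0 = -1, a_1 = 8/5, a_2 = -3, so
  g(x) = -3*x^2 + 8*x/5 - 1.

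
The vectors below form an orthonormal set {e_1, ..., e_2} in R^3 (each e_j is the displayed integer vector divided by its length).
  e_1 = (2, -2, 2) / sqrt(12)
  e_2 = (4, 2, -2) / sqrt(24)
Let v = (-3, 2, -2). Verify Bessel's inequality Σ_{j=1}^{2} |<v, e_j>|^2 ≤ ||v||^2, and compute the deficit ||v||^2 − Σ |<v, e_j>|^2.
Σ |<v, e_j>|^2 = 17; ||v||^2 = 17; deficit = 0

Write each e_j = u_j / sqrt(<u_j, u_j>) where u_j is the displayed integer vector. Then <v, e_j> = <v, u_j> / sqrt(<u_j, u_j>), so |<v, e_j>|^2 = <v, u_j>^2 / <u_j, u_j>.
Coefficients: <v, e_1> = -14/sqrt(12), <v, e_2> = -4/sqrt(24).
Square and sum: Σ |<v, e_j>|^2 = 17.
Compute ||v||^2 = v·v = 17.
Deficit = 17 − 17 = 0 ≥ 0, confirming Bessel's inequality. (The deficit equals ||v − Σ <v,e_j> e_j||^2, the squared distance from v to span{e_j}.)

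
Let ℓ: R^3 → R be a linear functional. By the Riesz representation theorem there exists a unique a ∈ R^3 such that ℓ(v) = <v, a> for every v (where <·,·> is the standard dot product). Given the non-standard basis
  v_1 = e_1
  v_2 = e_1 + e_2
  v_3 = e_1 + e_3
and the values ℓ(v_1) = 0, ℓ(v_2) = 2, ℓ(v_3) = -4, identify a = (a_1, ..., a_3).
a = (0, 2, -4)

Write a = (a_1, ..., a_3) in the standard basis. For each basis vector v_i, ℓ(v_i) = <v_i, a> is a linear equation in the a_j's. Collect the n equations into a matrix system V a = ℓ, where row i of V is v_i (expressed in the standard basis). Since V is invertible (lower-triangular with 1s on the diagonal, up to permutation), solve by back-substitution:
  V =
[[1, 0, 0],
 [1, 1, 0],
 [1, 0, 1]]
  V a = (0, 2, -4)
Solving gives a = (0, 2, -4).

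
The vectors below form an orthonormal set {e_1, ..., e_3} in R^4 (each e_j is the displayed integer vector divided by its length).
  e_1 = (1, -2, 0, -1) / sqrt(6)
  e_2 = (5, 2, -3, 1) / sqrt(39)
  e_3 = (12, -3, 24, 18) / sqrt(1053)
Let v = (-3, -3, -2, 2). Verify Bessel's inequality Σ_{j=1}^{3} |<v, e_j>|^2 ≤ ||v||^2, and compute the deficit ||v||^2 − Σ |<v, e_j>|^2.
Σ |<v, e_j>|^2 = 107/18; ||v||^2 = 26; deficit = 361/18

Write each e_j = u_j / sqrt(<u_j, u_j>) where u_j is the displayed integer vector. Then <v, e_j> = <v, u_j> / sqrt(<u_j, u_j>), so |<v, e_j>|^2 = <v, u_j>^2 / <u_j, u_j>.
Coefficients: <v, e_1> = 1/sqrt(6), <v, e_2> = -13/sqrt(39), <v, e_3> = -39/sqrt(1053).
Square and sum: Σ |<v, e_j>|^2 = 107/18.
Compute ||v||^2 = v·v = 26.
Deficit = 26 − 107/18 = 361/18 ≥ 0, confirming Bessel's inequality. (The deficit equals ||v − Σ <v,e_j> e_j||^2, the squared distance from v to span{e_j}.)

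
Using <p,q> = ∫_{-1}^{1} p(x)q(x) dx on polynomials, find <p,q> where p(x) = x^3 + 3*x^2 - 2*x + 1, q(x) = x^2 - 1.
<p,q> = -32/15

Expand the product: p(x)·q(x) = x^5 + 3*x^4 - 3*x^3 - 2*x^2 + 2*x - 1.
∫_{-1}^{1} of each monomial x^k gives [2/(k+1) if k even, 0 if k odd]. Integrating term-by-term (or equivalently evaluating the antiderivative F(x) = x^6/6 + 3*x^5/5 - 3*x^4/4 - 2*x^3/3 + x^2 - x at the endpoints):
  F(1) − F(−1) = -13/20 − (89/60) = -32/15.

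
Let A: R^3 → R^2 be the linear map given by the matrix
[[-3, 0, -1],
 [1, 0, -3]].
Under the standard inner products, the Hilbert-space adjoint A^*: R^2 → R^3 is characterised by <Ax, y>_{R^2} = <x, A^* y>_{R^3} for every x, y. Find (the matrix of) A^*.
A^* = A^T =
[[-3, 1],
 [0, 0],
 [-1, -3]]

For real matrices with standard dot products, the defining identity <Ax, y> = <x, A^* y> gives (Ax)^T y = x^T (A^*) y, i.e. x^T A^T y = x^T (A^*) y. Since this holds for all x, y, we must have A^* = A^T. Therefore
A^* =
[[-3, 1],
 [0, 0],
 [-1, -3]].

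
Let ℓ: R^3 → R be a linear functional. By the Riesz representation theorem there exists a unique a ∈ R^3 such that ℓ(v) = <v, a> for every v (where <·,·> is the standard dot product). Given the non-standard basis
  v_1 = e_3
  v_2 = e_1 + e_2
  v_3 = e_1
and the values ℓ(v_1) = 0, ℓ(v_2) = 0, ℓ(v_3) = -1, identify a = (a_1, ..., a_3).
a = (-1, 1, 0)

Write a = (a_1, ..., a_3) in the standard basis. For each basis vector v_i, ℓ(v_i) = <v_i, a> is a linear equation in the a_j's. Collect the n equations into a matrix system V a = ℓ, where row i of V is v_i (expressed in the standard basis). Since V is invertible (lower-triangular with 1s on the diagonal, up to permutation), solve by back-substitution:
  V =
[[0, 0, 1],
 [1, 1, 0],
 [1, 0, 0]]
  V a = (0, 0, -1)
Solving gives a = (-1, 1, 0).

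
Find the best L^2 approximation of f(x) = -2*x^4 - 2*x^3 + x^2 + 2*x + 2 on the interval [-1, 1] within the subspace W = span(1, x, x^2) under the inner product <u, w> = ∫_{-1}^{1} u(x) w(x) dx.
g(x) = -5*x^2/7 + 4*x/5 + 76/35

The best approximation g ∈ W is the orthogonal projection of f onto W. Writing g = a_0 + a_1 x + a_2 x^2, the coefficients solve the normal equations G · a = b where
  G_{ij} = <φ_i, φ_j> and b_i = <f, φ_i>, with φ_0 = 1, φ_1 = x, φ_2 = x^2.
G =
  [2, 0, 2/3]
  [0, 2/3, 0]
  [2/3, 0, 2/5],
b = (58/15, 8/15, 122/105).
Solving gives a_0 = 76/35, a_1 = 4/5, a_2 = -5/7, so
  g(x) = -5*x^2/7 + 4*x/5 + 76/35.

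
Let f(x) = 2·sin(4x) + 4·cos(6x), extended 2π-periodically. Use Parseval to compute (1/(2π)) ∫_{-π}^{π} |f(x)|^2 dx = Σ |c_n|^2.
Σ |c_n|^2 = 10

Expand |f|^2 and use orthogonality of {sin(nx), cos(mx)} on [-π, π]:
  ∫_{-π}^{π} sin(nx)^2 dx = π, ∫ cos(mx)^2 dx = π, and cross terms integrate to 0.
So ∫_{-π}^{π} f(x)^2 dx = 2^2 · π + 4^2 · π = (4 + 16)π.
Divide by 2π: (4 + 16)/2 = 10.
By Parseval, this equals Σ |c_n|^2.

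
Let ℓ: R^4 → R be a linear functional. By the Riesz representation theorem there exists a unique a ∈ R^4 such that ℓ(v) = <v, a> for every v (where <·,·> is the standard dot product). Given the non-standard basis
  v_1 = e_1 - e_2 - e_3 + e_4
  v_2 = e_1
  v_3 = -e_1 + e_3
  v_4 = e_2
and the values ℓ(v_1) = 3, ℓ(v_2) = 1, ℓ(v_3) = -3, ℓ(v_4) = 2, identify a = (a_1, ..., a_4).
a = (1, 2, -2, 2)

Write a = (a_1, ..., a_4) in the standard basis. For each basis vector v_i, ℓ(v_i) = <v_i, a> is a linear equation in the a_j's. Collect the n equations into a matrix system V a = ℓ, where row i of V is v_i (expressed in the standard basis). Since V is invertible (lower-triangular with 1s on the diagonal, up to permutation), solve by back-substitution:
  V =
[[1, -1, -1, 1],
 [1, 0, 0, 0],
 [-1, 0, 1, 0],
 [0, 1, 0, 0]]
  V a = (3, 1, -3, 2)
Solving gives a = (1, 2, -2, 2).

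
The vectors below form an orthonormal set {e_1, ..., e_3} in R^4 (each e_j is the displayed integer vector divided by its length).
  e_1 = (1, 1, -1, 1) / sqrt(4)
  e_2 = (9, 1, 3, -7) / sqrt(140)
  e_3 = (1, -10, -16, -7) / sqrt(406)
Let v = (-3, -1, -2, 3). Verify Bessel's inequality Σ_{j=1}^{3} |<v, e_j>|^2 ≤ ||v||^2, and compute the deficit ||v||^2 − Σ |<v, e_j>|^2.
Σ |<v, e_j>|^2 = 657/29; ||v||^2 = 23; deficit = 10/29

Write each e_j = u_j / sqrt(<u_j, u_j>) where u_j is the displayed integer vector. Then <v, e_j> = <v, u_j> / sqrt(<u_j, u_j>), so |<v, e_j>|^2 = <v, u_j>^2 / <u_j, u_j>.
Coefficients: <v, e_1> = 1/sqrt(4), <v, e_2> = -55/sqrt(140), <v, e_3> = 18/sqrt(406).
Square and sum: Σ |<v, e_j>|^2 = 657/29.
Compute ||v||^2 = v·v = 23.
Deficit = 23 − 657/29 = 10/29 ≥ 0, confirming Bessel's inequality. (The deficit equals ||v − Σ <v,e_j> e_j||^2, the squared distance from v to span{e_j}.)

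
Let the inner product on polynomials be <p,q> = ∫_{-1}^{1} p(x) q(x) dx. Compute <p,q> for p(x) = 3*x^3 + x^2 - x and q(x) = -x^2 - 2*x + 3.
<p,q> = 8/15

Expand the product: p(x)·q(x) = -3*x^5 - 7*x^4 + 8*x^3 + 5*x^2 - 3*x.
∫_{-1}^{1} of each monomial x^k gives [2/(k+1) if k even, 0 if k odd]. Integrating term-by-term (or equivalently evaluating the antiderivative F(x) = -x^6/2 - 7*x^5/5 + 2*x^4 + 5*x^3/3 - 3*x^2/2 at the endpoints):
  F(1) − F(−1) = 4/15 − (-4/15) = 8/15.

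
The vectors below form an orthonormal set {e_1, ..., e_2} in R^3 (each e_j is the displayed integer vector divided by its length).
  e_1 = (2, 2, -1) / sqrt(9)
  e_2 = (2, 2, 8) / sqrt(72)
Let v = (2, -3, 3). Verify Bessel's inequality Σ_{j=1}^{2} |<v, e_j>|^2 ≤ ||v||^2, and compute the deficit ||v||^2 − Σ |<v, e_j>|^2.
Σ |<v, e_j>|^2 = 19/2; ||v||^2 = 22; deficit = 25/2

Write each e_j = u_j / sqrt(<u_j, u_j>) where u_j is the displayed integer vector. Then <v, e_j> = <v, u_j> / sqrt(<u_j, u_j>), so |<v, e_j>|^2 = <v, u_j>^2 / <u_j, u_j>.
Coefficients: <v, e_1> = -5/sqrt(9), <v, e_2> = 22/sqrt(72).
Square and sum: Σ |<v, e_j>|^2 = 19/2.
Compute ||v||^2 = v·v = 22.
Deficit = 22 − 19/2 = 25/2 ≥ 0, confirming Bessel's inequality. (The deficit equals ||v − Σ <v,e_j> e_j||^2, the squared distance from v to span{e_j}.)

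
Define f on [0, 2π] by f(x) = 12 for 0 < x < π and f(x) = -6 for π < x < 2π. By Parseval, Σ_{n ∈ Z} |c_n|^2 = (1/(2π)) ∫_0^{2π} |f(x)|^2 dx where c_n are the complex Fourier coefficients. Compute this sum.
Σ |c_n|^2 = 90

Parseval equates the L^2 energy of f (normalised by 1/(2π)) with the ℓ^2 sum of its Fourier coefficients: (1/(2π)) ∫_0^{2π} |f|^2 = Σ |c_n|^2.
Compute the left side: (1/(2π)) [∫_0^π 12^2 dx + ∫_π^{2π} (-6)^2 dx] = (1/(2π)) · (144π + 36π) = (144 + 36)/2 = 90.
So Σ_{n ∈ Z} |c_n|^2 = 90.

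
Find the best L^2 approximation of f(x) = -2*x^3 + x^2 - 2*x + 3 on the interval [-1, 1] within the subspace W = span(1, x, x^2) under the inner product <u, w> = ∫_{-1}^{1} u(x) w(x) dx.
g(x) = x^2 - 16*x/5 + 3

The best approximation g ∈ W is the orthogonal projection of f onto W. Writing g = a_0 + a_1 x + a_2 x^2, the coefficients solve the normal equations G · a = b where
  G_{ij} = <φ_i, φ_j> and b_i = <f, φ_i>, with φ_0 = 1, φ_1 = x, φ_2 = x^2.
G =
  [2, 0, 2/3]
  [0, 2/3, 0]
  [2/3, 0, 2/5],
b = (20/3, -32/15, 12/5).
Solving gives a_0 = 3, a_1 = -16/5, a_2 = 1, so
  g(x) = x^2 - 16*x/5 + 3.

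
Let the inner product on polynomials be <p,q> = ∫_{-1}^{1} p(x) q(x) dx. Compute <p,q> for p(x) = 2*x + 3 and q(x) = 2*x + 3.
<p,q> = 62/3

Expand the product: p(x)·q(x) = 4*x^2 + 12*x + 9.
∫_{-1}^{1} of each monomial x^k gives [2/(k+1) if k even, 0 if k odd]. Integrating term-by-term (or equivalently evaluating the antiderivative F(x) = 4*x^3/3 + 6*x^2 + 9*x at the endpoints):
  F(1) − F(−1) = 49/3 − (-13/3) = 62/3.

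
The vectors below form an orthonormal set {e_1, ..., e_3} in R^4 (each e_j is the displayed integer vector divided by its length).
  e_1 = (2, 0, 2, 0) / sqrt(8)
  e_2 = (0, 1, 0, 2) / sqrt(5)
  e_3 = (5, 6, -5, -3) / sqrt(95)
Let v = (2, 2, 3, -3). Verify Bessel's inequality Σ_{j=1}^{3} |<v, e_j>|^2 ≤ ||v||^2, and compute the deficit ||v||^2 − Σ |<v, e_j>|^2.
Σ |<v, e_j>|^2 = 699/38; ||v||^2 = 26; deficit = 289/38

Write each e_j = u_j / sqrt(<u_j, u_j>) where u_j is the displayed integer vector. Then <v, e_j> = <v, u_j> / sqrt(<u_j, u_j>), so |<v, e_j>|^2 = <v, u_j>^2 / <u_j, u_j>.
Coefficients: <v, e_1> = 10/sqrt(8), <v, e_2> = -4/sqrt(5), <v, e_3> = 16/sqrt(95).
Square and sum: Σ |<v, e_j>|^2 = 699/38.
Compute ||v||^2 = v·v = 26.
Deficit = 26 − 699/38 = 289/38 ≥ 0, confirming Bessel's inequality. (The deficit equals ||v − Σ <v,e_j> e_j||^2, the squared distance from v to span{e_j}.)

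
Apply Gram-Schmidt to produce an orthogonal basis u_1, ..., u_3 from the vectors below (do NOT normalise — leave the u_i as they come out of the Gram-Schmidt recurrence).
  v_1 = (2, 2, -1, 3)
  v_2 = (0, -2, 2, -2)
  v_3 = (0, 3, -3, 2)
Orthogonal basis:
  u_1 = (2, 2, -1, 3)
  u_2 = (4/3, -2/3, 4/3, 0)
  u_3 = (1/3, 1/3, -1/6, -1/2)

Apply the Gram-Schmidt recurrence
  u_1 = v_1
  u_i = v_i − Σ_{j<i} ((v_i · u_j) / (u_j · u_j)) · u_j.

Step by step this gives:
  u_1 = (2, 2, -1, 3)
  u_2 = (4/3, -2/3, 4/3, 0)
  u_3 = (1/3, 1/3, -1/6, -1/2)

Orthogonality check:
  u_2 · u_1 = 0 (should be 0)
  u_3 · u_1 = 0 (should be 0)
  u_3 · u_2 = 0 (should be 0)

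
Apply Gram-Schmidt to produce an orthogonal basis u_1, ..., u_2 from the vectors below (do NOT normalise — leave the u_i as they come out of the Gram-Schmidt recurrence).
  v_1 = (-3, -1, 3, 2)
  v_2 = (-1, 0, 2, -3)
Orthogonal basis:
  u_1 = (-3, -1, 3, 2)
  u_2 = (-14/23, 3/23, 37/23, -75/23)

Apply the Gram-Schmidt recurrence
  u_1 = v_1
  u_i = v_i − Σ_{j<i} ((v_i · u_j) / (u_j · u_j)) · u_j.

Step by step this gives:
  u_1 = (-3, -1, 3, 2)
  u_2 = (-14/23, 3/23, 37/23, -75/23)

Orthogonality check:
  u_2 · u_1 = 0 (should be 0)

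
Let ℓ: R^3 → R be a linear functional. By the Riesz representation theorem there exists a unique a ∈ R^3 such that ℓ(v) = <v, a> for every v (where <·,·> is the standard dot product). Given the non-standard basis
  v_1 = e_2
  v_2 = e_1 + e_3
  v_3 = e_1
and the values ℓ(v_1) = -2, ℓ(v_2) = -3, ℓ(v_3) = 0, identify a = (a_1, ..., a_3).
a = (0, -2, -3)

Write a = (a_1, ..., a_3) in the standard basis. For each basis vector v_i, ℓ(v_i) = <v_i, a> is a linear equation in the a_j's. Collect the n equations into a matrix system V a = ℓ, where row i of V is v_i (expressed in the standard basis). Since V is invertible (lower-triangular with 1s on the diagonal, up to permutation), solve by back-substitution:
  V =
[[0, 1, 0],
 [1, 0, 1],
 [1, 0, 0]]
  V a = (-2, -3, 0)
Solving gives a = (0, -2, -3).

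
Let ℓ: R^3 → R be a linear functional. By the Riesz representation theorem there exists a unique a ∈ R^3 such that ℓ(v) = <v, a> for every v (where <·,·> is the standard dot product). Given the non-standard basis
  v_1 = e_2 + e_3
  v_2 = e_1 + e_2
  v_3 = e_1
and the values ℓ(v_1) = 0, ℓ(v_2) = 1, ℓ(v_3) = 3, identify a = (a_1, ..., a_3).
a = (3, -2, 2)

Write a = (a_1, ..., a_3) in the standard basis. For each basis vector v_i, ℓ(v_i) = <v_i, a> is a linear equation in the a_j's. Collect the n equations into a matrix system V a = ℓ, where row i of V is v_i (expressed in the standard basis). Since V is invertible (lower-triangular with 1s on the diagonal, up to permutation), solve by back-substitution:
  V =
[[0, 1, 1],
 [1, 1, 0],
 [1, 0, 0]]
  V a = (0, 1, 3)
Solving gives a = (3, -2, 2).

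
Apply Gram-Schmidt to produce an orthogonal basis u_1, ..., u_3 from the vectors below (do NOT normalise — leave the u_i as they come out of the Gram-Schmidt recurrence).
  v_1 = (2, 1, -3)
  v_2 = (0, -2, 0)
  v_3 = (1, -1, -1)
Orthogonal basis:
  u_1 = (2, 1, -3)
  u_2 = (2/7, -13/7, -3/7)
  u_3 = (3/13, 0, 2/13)

Apply the Gram-Schmidt recurrence
  u_1 = v_1
  u_i = v_i − Σ_{j<i} ((v_i · u_j) / (u_j · u_j)) · u_j.

Step by step this gives:
  u_1 = (2, 1, -3)
  u_2 = (2/7, -13/7, -3/7)
  u_3 = (3/13, 0, 2/13)

Orthogonality check:
  u_2 · u_1 = 0 (should be 0)
  u_3 · u_1 = 0 (should be 0)
  u_3 · u_2 = 0 (should be 0)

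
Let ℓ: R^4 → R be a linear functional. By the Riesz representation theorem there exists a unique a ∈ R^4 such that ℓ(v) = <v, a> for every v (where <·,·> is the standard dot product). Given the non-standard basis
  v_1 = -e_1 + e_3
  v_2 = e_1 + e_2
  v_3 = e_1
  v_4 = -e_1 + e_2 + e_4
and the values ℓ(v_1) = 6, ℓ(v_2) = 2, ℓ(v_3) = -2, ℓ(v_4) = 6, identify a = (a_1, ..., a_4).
a = (-2, 4, 4, 0)

Write a = (a_1, ..., a_4) in the standard basis. For each basis vector v_i, ℓ(v_i) = <v_i, a> is a linear equation in the a_j's. Collect the n equations into a matrix system V a = ℓ, where row i of V is v_i (expressed in the standard basis). Since V is invertible (lower-triangular with 1s on the diagonal, up to permutation), solve by back-substitution:
  V =
[[-1, 0, 1, 0],
 [1, 1, 0, 0],
 [1, 0, 0, 0],
 [-1, 1, 0, 1]]
  V a = (6, 2, -2, 6)
Solving gives a = (-2, 4, 4, 0).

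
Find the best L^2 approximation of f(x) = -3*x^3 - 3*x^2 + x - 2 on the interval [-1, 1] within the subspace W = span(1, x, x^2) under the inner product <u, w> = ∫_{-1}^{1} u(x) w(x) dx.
g(x) = -3*x^2 - 4*x/5 - 2

The best approximation g ∈ W is the orthogonal projection of f onto W. Writing g = a_0 + a_1 x + a_2 x^2, the coefficients solve the normal equations G · a = b where
  G_{ij} = <φ_i, φ_j> and b_i = <f, φ_i>, with φ_0 = 1, φ_1 = x, φ_2 = x^2.
G =
  [2, 0, 2/3]
  [0, 2/3, 0]
  [2/3, 0, 2/5],
b = (-6, -8/15, -38/15).
Solving gives a_0 = -2, a_1 = -4/5, a_2 = -3, so
  g(x) = -3*x^2 - 4*x/5 - 2.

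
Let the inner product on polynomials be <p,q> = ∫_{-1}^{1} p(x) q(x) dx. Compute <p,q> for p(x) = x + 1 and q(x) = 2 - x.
<p,q> = 10/3

Expand the product: p(x)·q(x) = -x^2 + x + 2.
∫_{-1}^{1} of each monomial x^k gives [2/(k+1) if k even, 0 if k odd]. Integrating term-by-term (or equivalently evaluating the antiderivative F(x) = -x^3/3 + x^2/2 + 2*x at the endpoints):
  F(1) − F(−1) = 13/6 − (-7/6) = 10/3.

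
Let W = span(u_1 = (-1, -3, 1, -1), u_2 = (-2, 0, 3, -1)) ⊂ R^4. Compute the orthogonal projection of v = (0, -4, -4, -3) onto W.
proj_W(v) = (35/33, -52/11, -157/66, -17/66)

Set up U = [u_1 | ... | u_2] ∈ R^(4×2). The projector onto W = col(U) is P = U (U^T U)^(-1) U^T.
Compute U^T U =
  [12, 6]
  [6, 14],
and U^T v = (11, -9).
Solve U^T U · c = U^T v for the coefficients: c = (52/33, -29/22). The projection is proj_W(v) = U c.
Check: (v - proj_W(v)) · u_1 = 0  (should be 0).
Check: (v - proj_W(v)) · u_2 = 0  (should be 0).
Result: proj_W(v) = (35/33, -52/11, -157/66, -17/66).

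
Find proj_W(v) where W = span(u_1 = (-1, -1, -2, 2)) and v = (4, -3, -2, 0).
proj_W(v) = (-3/10, -3/10, -3/5, 3/5)

Set up U = [u_1 | ... | u_1] ∈ R^(4×1). The projector onto W = col(U) is P = U (U^T U)^(-1) U^T.
Compute U^T U =
  [10],
and U^T v = (3).
Solve U^T U · c = U^T v for the coefficients: c = (3/10). The projection is proj_W(v) = U c.
Check: (v - proj_W(v)) · u_1 = 0  (should be 0).
Result: proj_W(v) = (-3/10, -3/10, -3/5, 3/5).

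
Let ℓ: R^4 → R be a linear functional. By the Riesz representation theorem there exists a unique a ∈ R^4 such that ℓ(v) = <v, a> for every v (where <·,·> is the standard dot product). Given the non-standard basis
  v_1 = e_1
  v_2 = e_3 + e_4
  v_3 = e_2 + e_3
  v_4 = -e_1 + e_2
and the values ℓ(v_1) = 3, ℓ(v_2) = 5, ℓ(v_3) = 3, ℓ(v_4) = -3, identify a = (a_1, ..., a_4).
a = (3, 0, 3, 2)

Write a = (a_1, ..., a_4) in the standard basis. For each basis vector v_i, ℓ(v_i) = <v_i, a> is a linear equation in the a_j's. Collect the n equations into a matrix system V a = ℓ, where row i of V is v_i (expressed in the standard basis). Since V is invertible (lower-triangular with 1s on the diagonal, up to permutation), solve by back-substitution:
  V =
[[1, 0, 0, 0],
 [0, 0, 1, 1],
 [0, 1, 1, 0],
 [-1, 1, 0, 0]]
  V a = (3, 5, 3, -3)
Solving gives a = (3, 0, 3, 2).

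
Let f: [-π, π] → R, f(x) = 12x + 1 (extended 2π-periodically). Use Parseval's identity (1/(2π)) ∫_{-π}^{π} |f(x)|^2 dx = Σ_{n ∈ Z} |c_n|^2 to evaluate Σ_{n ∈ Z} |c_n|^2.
Σ |c_n|^2 = 48π^2 + 1

Expand and integrate term by term over [-π, π]:
  ∫ (12x)^2 dx = 144·(2π^3/3); ∫ 2·12·(1)·x dx = 0 (odd integrand); ∫ 1^2 dx = 1·2π.
So (1/(2π)) ∫_{-π}^{π} (12x + 1)^2 dx = 144π^2/3 + 1 = 48π^2 + 1.
Parseval ⇒ Σ |c_n|^2 = 48π^2 + 1.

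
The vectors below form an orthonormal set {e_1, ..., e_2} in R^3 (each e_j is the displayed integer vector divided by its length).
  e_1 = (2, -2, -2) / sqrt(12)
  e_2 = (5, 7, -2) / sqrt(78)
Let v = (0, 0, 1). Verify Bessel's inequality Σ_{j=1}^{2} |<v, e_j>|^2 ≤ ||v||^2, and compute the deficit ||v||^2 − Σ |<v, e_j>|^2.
Σ |<v, e_j>|^2 = 5/13; ||v||^2 = 1; deficit = 8/13

Write each e_j = u_j / sqrt(<u_j, u_j>) where u_j is the displayed integer vector. Then <v, e_j> = <v, u_j> / sqrt(<u_j, u_j>), so |<v, e_j>|^2 = <v, u_j>^2 / <u_j, u_j>.
Coefficients: <v, e_1> = -2/sqrt(12), <v, e_2> = -2/sqrt(78).
Square and sum: Σ |<v, e_j>|^2 = 5/13.
Compute ||v||^2 = v·v = 1.
Deficit = 1 − 5/13 = 8/13 ≥ 0, confirming Bessel's inequality. (The deficit equals ||v − Σ <v,e_j> e_j||^2, the squared distance from v to span{e_j}.)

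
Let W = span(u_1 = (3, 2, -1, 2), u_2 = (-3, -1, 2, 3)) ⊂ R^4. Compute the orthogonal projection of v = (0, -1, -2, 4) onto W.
proj_W(v) = (87/365, 276/365, 189/365, 1148/365)

Set up U = [u_1 | ... | u_2] ∈ R^(4×2). The projector onto W = col(U) is P = U (U^T U)^(-1) U^T.
Compute U^T U =
  [18, -7]
  [-7, 23],
and U^T v = (8, 9).
Solve U^T U · c = U^T v for the coefficients: c = (247/365, 218/365). The projection is proj_W(v) = U c.
Check: (v - proj_W(v)) · u_1 = 0  (should be 0).
Check: (v - proj_W(v)) · u_2 = 0  (should be 0).
Result: proj_W(v) = (87/365, 276/365, 189/365, 1148/365).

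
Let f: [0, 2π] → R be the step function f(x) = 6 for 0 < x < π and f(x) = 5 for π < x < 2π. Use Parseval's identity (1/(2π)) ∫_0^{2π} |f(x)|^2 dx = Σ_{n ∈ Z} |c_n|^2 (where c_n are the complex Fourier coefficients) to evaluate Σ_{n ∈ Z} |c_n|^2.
Σ |c_n|^2 = 61/2

Parseval equates the L^2 energy of f (normalised by 1/(2π)) with the ℓ^2 sum of its Fourier coefficients: (1/(2π)) ∫_0^{2π} |f|^2 = Σ |c_n|^2.
Compute the left side: (1/(2π)) [∫_0^π 6^2 dx + ∫_π^{2π} 5^2 dx] = (1/(2π)) · (36π + 25π) = (36 + 25)/2 = 61/2.
So Σ_{n ∈ Z} |c_n|^2 = 61/2.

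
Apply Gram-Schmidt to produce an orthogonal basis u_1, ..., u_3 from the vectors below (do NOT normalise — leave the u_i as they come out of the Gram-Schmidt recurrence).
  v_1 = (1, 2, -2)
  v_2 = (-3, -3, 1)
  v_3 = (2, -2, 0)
Orthogonal basis:
  u_1 = (1, 2, -2)
  u_2 = (-16/9, -5/9, -13/9)
  u_3 = (36/25, -9/5, -27/25)

Apply the Gram-Schmidt recurrence
  u_1 = v_1
  u_i = v_i − Σ_{j<i} ((v_i · u_j) / (u_j · u_j)) · u_j.

Step by step this gives:
  u_1 = (1, 2, -2)
  u_2 = (-16/9, -5/9, -13/9)
  u_3 = (36/25, -9/5, -27/25)

Orthogonality check:
  u_2 · u_1 = 0 (should be 0)
  u_3 · u_1 = 0 (should be 0)
  u_3 · u_2 = 0 (should be 0)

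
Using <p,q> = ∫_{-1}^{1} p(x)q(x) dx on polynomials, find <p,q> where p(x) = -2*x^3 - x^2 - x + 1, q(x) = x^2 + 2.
<p,q> = 44/15

Expand the product: p(x)·q(x) = -2*x^5 - x^4 - 5*x^3 - x^2 - 2*x + 2.
∫_{-1}^{1} of each monomial x^k gives [2/(k+1) if k even, 0 if k odd]. Integrating term-by-term (or equivalently evaluating the antiderivative F(x) = -x^6/3 - x^5/5 - 5*x^4/4 - x^3/3 - x^2 + 2*x at the endpoints):
  F(1) − F(−1) = -67/60 − (-81/20) = 44/15.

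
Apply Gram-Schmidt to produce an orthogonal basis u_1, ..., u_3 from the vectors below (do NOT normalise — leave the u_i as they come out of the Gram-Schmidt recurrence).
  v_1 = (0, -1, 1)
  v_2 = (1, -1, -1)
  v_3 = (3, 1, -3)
Orthogonal basis:
  u_1 = (0, -1, 1)
  u_2 = (1, -1, -1)
  u_3 = (4/3, 2/3, 2/3)

Apply the Gram-Schmidt recurrence
  u_1 = v_1
  u_i = v_i − Σ_{j<i} ((v_i · u_j) / (u_j · u_j)) · u_j.

Step by step this gives:
  u_1 = (0, -1, 1)
  u_2 = (1, -1, -1)
  u_3 = (4/3, 2/3, 2/3)

Orthogonality check:
  u_2 · u_1 = 0 (should be 0)
  u_3 · u_1 = 0 (should be 0)
  u_3 · u_2 = 0 (should be 0)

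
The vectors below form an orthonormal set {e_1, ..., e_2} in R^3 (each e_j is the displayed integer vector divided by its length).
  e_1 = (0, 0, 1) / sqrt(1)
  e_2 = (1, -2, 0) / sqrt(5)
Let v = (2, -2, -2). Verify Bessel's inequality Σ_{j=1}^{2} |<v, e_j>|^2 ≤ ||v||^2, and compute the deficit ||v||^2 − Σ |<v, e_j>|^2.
Σ |<v, e_j>|^2 = 56/5; ||v||^2 = 12; deficit = 4/5

Write each e_j = u_j / sqrt(<u_j, u_j>) where u_j is the displayed integer vector. Then <v, e_j> = <v, u_j> / sqrt(<u_j, u_j>), so |<v, e_j>|^2 = <v, u_j>^2 / <u_j, u_j>.
Coefficients: <v, e_1> = -2/sqrt(1), <v, e_2> = 6/sqrt(5).
Square and sum: Σ |<v, e_j>|^2 = 56/5.
Compute ||v||^2 = v·v = 12.
Deficit = 12 − 56/5 = 4/5 ≥ 0, confirming Bessel's inequality. (The deficit equals ||v − Σ <v,e_j> e_j||^2, the squared distance from v to span{e_j}.)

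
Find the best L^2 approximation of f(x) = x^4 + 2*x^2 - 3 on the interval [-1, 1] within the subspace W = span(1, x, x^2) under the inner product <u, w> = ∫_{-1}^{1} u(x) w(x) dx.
g(x) = 20*x^2/7 - 108/35

The best approximation g ∈ W is the orthogonal projection of f onto W. Writing g = a_0 + a_1 x + a_2 x^2, the coefficients solve the normal equations G · a = b where
  G_{ij} = <φ_i, φ_j> and b_i = <f, φ_i>, with φ_0 = 1, φ_1 = x, φ_2 = x^2.
G =
  [2, 0, 2/3]
  [0, 2/3, 0]
  [2/3, 0, 2/5],
b = (-64/15, 0, -32/35).
Solving gives a_0 = -108/35, a_1 = 0, a_2 = 20/7, so
  g(x) = 20*x^2/7 - 108/35.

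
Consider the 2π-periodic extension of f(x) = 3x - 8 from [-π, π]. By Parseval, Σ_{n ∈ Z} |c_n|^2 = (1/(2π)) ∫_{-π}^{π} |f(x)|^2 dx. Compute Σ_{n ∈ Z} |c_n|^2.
Σ |c_n|^2 = 3π^2 + 64

Expand and integrate term by term over [-π, π]:
  ∫ (3x)^2 dx = 9·(2π^3/3); ∫ 2·3·(-8)·x dx = 0 (odd integrand); ∫ (-8)^2 dx = 64·2π.
So (1/(2π)) ∫_{-π}^{π} (3x - 8)^2 dx = 9π^2/3 + 64 = 3π^2 + 64.
Parseval ⇒ Σ |c_n|^2 = 3π^2 + 64.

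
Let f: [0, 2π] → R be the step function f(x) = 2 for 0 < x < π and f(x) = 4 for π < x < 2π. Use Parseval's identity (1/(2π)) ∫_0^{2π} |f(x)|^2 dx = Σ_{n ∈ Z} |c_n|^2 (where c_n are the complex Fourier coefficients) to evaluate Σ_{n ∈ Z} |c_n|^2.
Σ |c_n|^2 = 10

Parseval equates the L^2 energy of f (normalised by 1/(2π)) with the ℓ^2 sum of its Fourier coefficients: (1/(2π)) ∫_0^{2π} |f|^2 = Σ |c_n|^2.
Compute the left side: (1/(2π)) [∫_0^π 2^2 dx + ∫_π^{2π} 4^2 dx] = (1/(2π)) · (4π + 16π) = (4 + 16)/2 = 10.
So Σ_{n ∈ Z} |c_n|^2 = 10.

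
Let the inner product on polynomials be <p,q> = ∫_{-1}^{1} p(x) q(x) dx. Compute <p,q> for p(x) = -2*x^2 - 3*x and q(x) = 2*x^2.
<p,q> = -8/5

Expand the product: p(x)·q(x) = -4*x^4 - 6*x^3.
∫_{-1}^{1} of each monomial x^k gives [2/(k+1) if k even, 0 if k odd]. Integrating term-by-term (or equivalently evaluating the antiderivative F(x) = -4*x^5/5 - 3*x^4/2 at the endpoints):
  F(1) − F(−1) = -23/10 − (-7/10) = -8/5.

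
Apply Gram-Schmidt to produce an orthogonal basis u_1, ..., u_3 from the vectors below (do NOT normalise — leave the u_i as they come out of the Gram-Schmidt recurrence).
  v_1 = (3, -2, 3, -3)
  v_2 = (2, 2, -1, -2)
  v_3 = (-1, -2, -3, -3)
Orthogonal basis:
  u_1 = (3, -2, 3, -3)
  u_2 = (47/31, 72/31, -46/31, -47/31)
  u_3 = (-274/189, -52/21, -520/189, -482/189)

Apply the Gram-Schmidt recurrence
  u_1 = v_1
  u_i = v_i − Σ_{j<i} ((v_i · u_j) / (u_j · u_j)) · u_j.

Step by step this gives:
  u_1 = (3, -2, 3, -3)
  u_2 = (47/31, 72/31, -46/31, -47/31)
  u_3 = (-274/189, -52/21, -520/189, -482/189)

Orthogonality check:
  u_2 · u_1 = 0 (should be 0)
  u_3 · u_1 = 0 (should be 0)
  u_3 · u_2 = 0 (should be 0)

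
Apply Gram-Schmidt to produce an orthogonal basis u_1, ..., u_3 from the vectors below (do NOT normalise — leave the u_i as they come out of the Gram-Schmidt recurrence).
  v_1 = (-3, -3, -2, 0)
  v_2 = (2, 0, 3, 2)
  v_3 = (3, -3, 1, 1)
Orthogonal basis:
  u_1 = (-3, -3, -2, 0)
  u_2 = (4/11, -18/11, 21/11, 2)
  u_3 = (274/115, -198/115, -114/115, -103/115)

Apply the Gram-Schmidt recurrence
  u_1 = v_1
  u_i = v_i − Σ_{j<i} ((v_i · u_j) / (u_j · u_j)) · u_j.

Step by step this gives:
  u_1 = (-3, -3, -2, 0)
  u_2 = (4/11, -18/11, 21/11, 2)
  u_3 = (274/115, -198/115, -114/115, -103/115)

Orthogonality check:
  u_2 · u_1 = 0 (should be 0)
  u_3 · u_1 = 0 (should be 0)
  u_3 · u_2 = 0 (should be 0)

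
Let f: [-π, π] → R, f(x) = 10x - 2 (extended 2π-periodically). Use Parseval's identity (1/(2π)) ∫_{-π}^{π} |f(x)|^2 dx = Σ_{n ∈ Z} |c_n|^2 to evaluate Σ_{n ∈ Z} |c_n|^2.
Σ |c_n|^2 = 100π^2/3 + 4

Expand and integrate term by term over [-π, π]:
  ∫ (10x)^2 dx = 100·(2π^3/3); ∫ 2·10·(-2)·x dx = 0 (odd integrand); ∫ (-2)^2 dx = 4·2π.
So (1/(2π)) ∫_{-π}^{π} (10x - 2)^2 dx = 100π^2/3 + 4 = 100π^2/3 + 4.
Parseval ⇒ Σ |c_n|^2 = 100π^2/3 + 4.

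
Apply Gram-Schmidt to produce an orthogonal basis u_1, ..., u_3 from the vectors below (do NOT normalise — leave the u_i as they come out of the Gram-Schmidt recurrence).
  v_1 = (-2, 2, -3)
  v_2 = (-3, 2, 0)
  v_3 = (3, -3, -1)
Orthogonal basis:
  u_1 = (-2, 2, -3)
  u_2 = (-31/17, 14/17, 30/17)
  u_3 = (-6/11, -9/11, -2/11)

Apply the Gram-Schmidt recurrence
  u_1 = v_1
  u_i = v_i − Σ_{j<i} ((v_i · u_j) / (u_j · u_j)) · u_j.

Step by step this gives:
  u_1 = (-2, 2, -3)
  u_2 = (-31/17, 14/17, 30/17)
  u_3 = (-6/11, -9/11, -2/11)

Orthogonality check:
  u_2 · u_1 = 0 (should be 0)
  u_3 · u_1 = 0 (should be 0)
  u_3 · u_2 = 0 (should be 0)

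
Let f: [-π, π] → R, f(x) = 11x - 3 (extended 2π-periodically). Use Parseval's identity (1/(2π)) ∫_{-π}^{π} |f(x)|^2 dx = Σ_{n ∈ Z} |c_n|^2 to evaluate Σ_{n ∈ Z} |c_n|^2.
Σ |c_n|^2 = 121π^2/3 + 9

Expand and integrate term by term over [-π, π]:
  ∫ (11x)^2 dx = 121·(2π^3/3); ∫ 2·11·(-3)·x dx = 0 (odd integrand); ∫ (-3)^2 dx = 9·2π.
So (1/(2π)) ∫_{-π}^{π} (11x - 3)^2 dx = 121π^2/3 + 9 = 121π^2/3 + 9.
Parseval ⇒ Σ |c_n|^2 = 121π^2/3 + 9.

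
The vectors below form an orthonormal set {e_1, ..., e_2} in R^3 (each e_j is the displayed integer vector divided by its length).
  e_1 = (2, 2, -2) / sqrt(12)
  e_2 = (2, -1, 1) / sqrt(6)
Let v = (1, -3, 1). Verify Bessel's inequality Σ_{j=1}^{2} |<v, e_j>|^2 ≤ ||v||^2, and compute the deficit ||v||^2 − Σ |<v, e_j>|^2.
Σ |<v, e_j>|^2 = 9; ||v||^2 = 11; deficit = 2

Write each e_j = u_j / sqrt(<u_j, u_j>) where u_j is the displayed integer vector. Then <v, e_j> = <v, u_j> / sqrt(<u_j, u_j>), so |<v, e_j>|^2 = <v, u_j>^2 / <u_j, u_j>.
Coefficients: <v, e_1> = -6/sqrt(12), <v, e_2> = 6/sqrt(6).
Square and sum: Σ |<v, e_j>|^2 = 9.
Compute ||v||^2 = v·v = 11.
Deficit = 11 − 9 = 2 ≥ 0, confirming Bessel's inequality. (The deficit equals ||v − Σ <v,e_j> e_j||^2, the squared distance from v to span{e_j}.)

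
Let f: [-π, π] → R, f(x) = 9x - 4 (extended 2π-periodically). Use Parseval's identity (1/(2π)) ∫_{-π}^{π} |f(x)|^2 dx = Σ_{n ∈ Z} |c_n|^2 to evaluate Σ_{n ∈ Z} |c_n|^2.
Σ |c_n|^2 = 27π^2 + 16

Expand and integrate term by term over [-π, π]:
  ∫ (9x)^2 dx = 81·(2π^3/3); ∫ 2·9·(-4)·x dx = 0 (odd integrand); ∫ (-4)^2 dx = 16·2π.
So (1/(2π)) ∫_{-π}^{π} (9x - 4)^2 dx = 81π^2/3 + 16 = 27π^2 + 16.
Parseval ⇒ Σ |c_n|^2 = 27π^2 + 16.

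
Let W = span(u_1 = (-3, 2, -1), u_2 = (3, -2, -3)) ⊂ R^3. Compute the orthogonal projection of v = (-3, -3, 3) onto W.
proj_W(v) = (-9/13, 6/13, 3)

Set up U = [u_1 | ... | u_2] ∈ R^(3×2). The projector onto W = col(U) is P = U (U^T U)^(-1) U^T.
Compute U^T U =
  [14, -10]
  [-10, 22],
and U^T v = (0, -12).
Solve U^T U · c = U^T v for the coefficients: c = (-15/26, -21/26). The projection is proj_W(v) = U c.
Check: (v - proj_W(v)) · u_1 = 0  (should be 0).
Check: (v - proj_W(v)) · u_2 = 0  (should be 0).
Result: proj_W(v) = (-9/13, 6/13, 3).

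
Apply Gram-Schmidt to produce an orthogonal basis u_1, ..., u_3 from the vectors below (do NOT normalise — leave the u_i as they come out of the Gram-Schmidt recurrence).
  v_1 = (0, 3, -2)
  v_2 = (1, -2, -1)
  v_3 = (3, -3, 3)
Orthogonal basis:
  u_1 = (0, 3, -2)
  u_2 = (1, -14/13, -21/13)
  u_3 = (84/31, 24/31, 36/31)

Apply the Gram-Schmidt recurrence
  u_1 = v_1
  u_i = v_i − Σ_{j<i} ((v_i · u_j) / (u_j · u_j)) · u_j.

Step by step this gives:
  u_1 = (0, 3, -2)
  u_2 = (1, -14/13, -21/13)
  u_3 = (84/31, 24/31, 36/31)

Orthogonality check:
  u_2 · u_1 = 0 (should be 0)
  u_3 · u_1 = 0 (should be 0)
  u_3 · u_2 = 0 (should be 0)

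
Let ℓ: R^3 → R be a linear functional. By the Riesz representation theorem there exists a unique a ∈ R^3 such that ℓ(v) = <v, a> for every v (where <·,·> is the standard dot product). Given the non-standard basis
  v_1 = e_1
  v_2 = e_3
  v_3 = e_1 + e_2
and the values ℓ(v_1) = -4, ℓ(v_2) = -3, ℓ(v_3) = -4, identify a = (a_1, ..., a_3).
a = (-4, 0, -3)

Write a = (a_1, ..., a_3) in the standard basis. For each basis vector v_i, ℓ(v_i) = <v_i, a> is a linear equation in the a_j's. Collect the n equations into a matrix system V a = ℓ, where row i of V is v_i (expressed in the standard basis). Since V is invertible (lower-triangular with 1s on the diagonal, up to permutation), solve by back-substitution:
  V =
[[1, 0, 0],
 [0, 0, 1],
 [1, 1, 0]]
  V a = (-4, -3, -4)
Solving gives a = (-4, 0, -3).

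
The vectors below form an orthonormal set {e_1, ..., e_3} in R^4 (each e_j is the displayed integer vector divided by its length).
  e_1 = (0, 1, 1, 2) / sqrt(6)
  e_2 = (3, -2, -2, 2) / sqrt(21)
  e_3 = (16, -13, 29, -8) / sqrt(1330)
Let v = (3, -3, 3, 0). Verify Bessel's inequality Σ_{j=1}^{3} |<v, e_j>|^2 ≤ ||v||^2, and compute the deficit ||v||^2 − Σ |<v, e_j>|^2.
Σ |<v, e_j>|^2 = 2529/95; ||v||^2 = 27; deficit = 36/95

Write each e_j = u_j / sqrt(<u_j, u_j>) where u_j is the displayed integer vector. Then <v, e_j> = <v, u_j> / sqrt(<u_j, u_j>), so |<v, e_j>|^2 = <v, u_j>^2 / <u_j, u_j>.
Coefficients: <v, e_1> = 0/sqrt(6), <v, e_2> = 9/sqrt(21), <v, e_3> = 174/sqrt(1330).
Square and sum: Σ |<v, e_j>|^2 = 2529/95.
Compute ||v||^2 = v·v = 27.
Deficit = 27 − 2529/95 = 36/95 ≥ 0, confirming Bessel's inequality. (The deficit equals ||v − Σ <v,e_j> e_j||^2, the squared distance from v to span{e_j}.)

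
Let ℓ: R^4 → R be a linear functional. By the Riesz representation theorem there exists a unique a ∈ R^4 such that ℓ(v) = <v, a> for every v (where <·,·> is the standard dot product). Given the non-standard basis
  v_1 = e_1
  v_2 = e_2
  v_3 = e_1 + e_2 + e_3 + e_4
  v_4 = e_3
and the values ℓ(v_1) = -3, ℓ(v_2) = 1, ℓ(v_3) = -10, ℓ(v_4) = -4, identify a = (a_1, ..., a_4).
a = (-3, 1, -4, -4)

Write a = (a_1, ..., a_4) in the standard basis. For each basis vector v_i, ℓ(v_i) = <v_i, a> is a linear equation in the a_j's. Collect the n equations into a matrix system V a = ℓ, where row i of V is v_i (expressed in the standard basis). Since V is invertible (lower-triangular with 1s on the diagonal, up to permutation), solve by back-substitution:
  V =
[[1, 0, 0, 0],
 [0, 1, 0, 0],
 [1, 1, 1, 1],
 [0, 0, 1, 0]]
  V a = (-3, 1, -10, -4)
Solving gives a = (-3, 1, -4, -4).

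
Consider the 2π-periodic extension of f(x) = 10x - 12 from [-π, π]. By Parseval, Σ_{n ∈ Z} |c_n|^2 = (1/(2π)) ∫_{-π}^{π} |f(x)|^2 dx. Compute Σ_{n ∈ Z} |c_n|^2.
Σ |c_n|^2 = 100π^2/3 + 144

Expand and integrate term by term over [-π, π]:
  ∫ (10x)^2 dx = 100·(2π^3/3); ∫ 2·10·(-12)·x dx = 0 (odd integrand); ∫ (-12)^2 dx = 144·2π.
So (1/(2π)) ∫_{-π}^{π} (10x - 12)^2 dx = 100π^2/3 + 144 = 100π^2/3 + 144.
Parseval ⇒ Σ |c_n|^2 = 100π^2/3 + 144.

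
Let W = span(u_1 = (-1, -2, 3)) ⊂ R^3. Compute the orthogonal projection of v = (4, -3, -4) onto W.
proj_W(v) = (5/7, 10/7, -15/7)

Set up U = [u_1 | ... | u_1] ∈ R^(3×1). The projector onto W = col(U) is P = U (U^T U)^(-1) U^T.
Compute U^T U =
  [14],
and U^T v = (-10).
Solve U^T U · c = U^T v for the coefficients: c = (-5/7). The projection is proj_W(v) = U c.
Check: (v - proj_W(v)) · u_1 = 0  (should be 0).
Result: proj_W(v) = (5/7, 10/7, -15/7).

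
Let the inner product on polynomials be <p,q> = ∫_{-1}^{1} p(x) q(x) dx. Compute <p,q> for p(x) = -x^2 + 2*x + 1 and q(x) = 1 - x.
<p,q> = 0

Expand the product: p(x)·q(x) = x^3 - 3*x^2 + x + 1.
∫_{-1}^{1} of each monomial x^k gives [2/(k+1) if k even, 0 if k odd]. Integrating term-by-term (or equivalently evaluating the antiderivative F(x) = x^4/4 - x^3 + x^2/2 + x at the endpoints):
  F(1) − F(−1) = 3/4 − (3/4) = 0.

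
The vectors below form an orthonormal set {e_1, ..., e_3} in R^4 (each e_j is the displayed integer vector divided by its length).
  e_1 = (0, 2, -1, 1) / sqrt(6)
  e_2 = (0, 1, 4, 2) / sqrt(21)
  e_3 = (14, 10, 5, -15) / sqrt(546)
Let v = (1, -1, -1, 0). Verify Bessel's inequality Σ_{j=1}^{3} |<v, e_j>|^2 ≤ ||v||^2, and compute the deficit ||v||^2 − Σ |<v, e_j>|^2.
Σ |<v, e_j>|^2 = 53/39; ||v||^2 = 3; deficit = 64/39

Write each e_j = u_j / sqrt(<u_j, u_j>) where u_j is the displayed integer vector. Then <v, e_j> = <v, u_j> / sqrt(<u_j, u_j>), so |<v, e_j>|^2 = <v, u_j>^2 / <u_j, u_j>.
Coefficients: <v, e_1> = -1/sqrt(6), <v, e_2> = -5/sqrt(21), <v, e_3> = -1/sqrt(546).
Square and sum: Σ |<v, e_j>|^2 = 53/39.
Compute ||v||^2 = v·v = 3.
Deficit = 3 − 53/39 = 64/39 ≥ 0, confirming Bessel's inequality. (The deficit equals ||v − Σ <v,e_j> e_j||^2, the squared distance from v to span{e_j}.)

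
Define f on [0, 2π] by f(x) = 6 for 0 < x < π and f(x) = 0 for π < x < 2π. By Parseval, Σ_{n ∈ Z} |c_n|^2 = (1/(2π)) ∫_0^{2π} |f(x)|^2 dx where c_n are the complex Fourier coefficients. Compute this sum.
Σ |c_n|^2 = 18

Parseval equates the L^2 energy of f (normalised by 1/(2π)) with the ℓ^2 sum of its Fourier coefficients: (1/(2π)) ∫_0^{2π} |f|^2 = Σ |c_n|^2.
Compute the left side: (1/(2π)) [∫_0^π 6^2 dx + ∫_π^{2π} 0^2 dx] = (1/(2π)) · (36π + 0π) = (36 + 0)/2 = 18.
So Σ_{n ∈ Z} |c_n|^2 = 18.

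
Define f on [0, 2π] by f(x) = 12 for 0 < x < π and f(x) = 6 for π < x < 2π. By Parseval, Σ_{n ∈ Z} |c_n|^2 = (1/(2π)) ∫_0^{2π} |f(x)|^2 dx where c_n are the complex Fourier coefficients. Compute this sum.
Σ |c_n|^2 = 90

Parseval equates the L^2 energy of f (normalised by 1/(2π)) with the ℓ^2 sum of its Fourier coefficients: (1/(2π)) ∫_0^{2π} |f|^2 = Σ |c_n|^2.
Compute the left side: (1/(2π)) [∫_0^π 12^2 dx + ∫_π^{2π} 6^2 dx] = (1/(2π)) · (144π + 36π) = (144 + 36)/2 = 90.
So Σ_{n ∈ Z} |c_n|^2 = 90.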